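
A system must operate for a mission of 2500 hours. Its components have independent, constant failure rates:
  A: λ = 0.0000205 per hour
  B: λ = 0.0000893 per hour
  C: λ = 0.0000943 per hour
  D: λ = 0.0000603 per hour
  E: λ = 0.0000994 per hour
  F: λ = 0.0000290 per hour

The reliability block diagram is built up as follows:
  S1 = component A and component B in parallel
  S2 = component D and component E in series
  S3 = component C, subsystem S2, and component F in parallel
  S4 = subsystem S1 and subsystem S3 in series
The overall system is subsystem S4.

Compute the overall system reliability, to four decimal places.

0.9852

R(A) = exp(−0.0000205 × 2500) = 0.950041
R(B) = exp(−0.0000893 × 2500) = 0.799915
R(C) = exp(−0.0000943 × 2500) = 0.789978
R(D) = exp(−0.0000603 × 2500) = 0.860063
R(E) = exp(−0.0000994 × 2500) = 0.779970
R(F) = exp(−0.0000290 × 2500) = 0.930066
Parallel (A and B): 1 − (1 − 0.950041)(1 − 0.799915) = 0.990004
Series (D and E): 0.860063 × 0.779970 = 0.670823
Parallel (C, [0.670823], and F): 1 − (1 − 0.789978)(1 − 0.670823)(1 − 0.930066) = 0.995165
Series ([0.990004] and [0.995165]): 0.990004 × 0.995165 = 0.9852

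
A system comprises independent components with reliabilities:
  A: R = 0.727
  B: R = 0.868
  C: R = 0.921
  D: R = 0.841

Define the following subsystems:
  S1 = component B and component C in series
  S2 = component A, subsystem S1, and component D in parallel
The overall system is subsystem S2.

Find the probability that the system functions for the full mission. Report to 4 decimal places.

Series (B and C): 0.868000 × 0.921000 = 0.799428
Parallel (A, [0.799428], and D): 1 − (1 − 0.727000)(1 − 0.799428)(1 − 0.841000) = 0.9913

0.9913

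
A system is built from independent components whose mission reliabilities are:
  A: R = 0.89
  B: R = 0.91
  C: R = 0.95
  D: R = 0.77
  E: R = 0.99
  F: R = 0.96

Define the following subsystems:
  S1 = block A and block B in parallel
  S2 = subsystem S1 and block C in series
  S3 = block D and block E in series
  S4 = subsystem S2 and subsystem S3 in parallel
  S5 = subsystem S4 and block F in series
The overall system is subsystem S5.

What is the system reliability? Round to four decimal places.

0.9464

Parallel (A and B): 1 − (1 − 0.890000)(1 − 0.910000) = 0.990100
Series ([0.990100] and C): 0.990100 × 0.950000 = 0.940595
Series (D and E): 0.770000 × 0.990000 = 0.762300
Parallel ([0.940595] and [0.762300]): 1 − (1 − 0.940595)(1 − 0.762300) = 0.985879
Series ([0.985879] and F): 0.985879 × 0.960000 = 0.9464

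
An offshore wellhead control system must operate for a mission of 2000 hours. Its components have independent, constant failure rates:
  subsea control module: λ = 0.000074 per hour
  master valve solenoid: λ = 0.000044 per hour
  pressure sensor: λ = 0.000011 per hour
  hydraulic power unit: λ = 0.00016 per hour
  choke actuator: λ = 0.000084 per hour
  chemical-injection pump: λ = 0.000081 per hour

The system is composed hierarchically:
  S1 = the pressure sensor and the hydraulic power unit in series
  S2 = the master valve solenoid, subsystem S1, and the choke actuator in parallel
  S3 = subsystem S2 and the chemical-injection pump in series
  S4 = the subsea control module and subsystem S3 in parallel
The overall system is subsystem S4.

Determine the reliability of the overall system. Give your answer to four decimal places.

0.9790

R(subsea control module) = exp(−0.000074 × 2000) = 0.862431
R(master valve solenoid) = exp(−0.000044 × 2000) = 0.915761
R(pressure sensor) = exp(−0.000011 × 2000) = 0.978240
R(hydraulic power unit) = exp(−0.00016 × 2000) = 0.726149
R(choke actuator) = exp(−0.000084 × 2000) = 0.845354
R(chemical-injection pump) = exp(−0.000081 × 2000) = 0.850441
Series (pressure sensor and hydraulic power unit): 0.978240 × 0.726149 = 0.710348
Parallel (master valve solenoid, [0.710348], and choke actuator): 1 − (1 − 0.915761)(1 − 0.710348)(1 − 0.845354) = 0.996227
Series ([0.996227] and chemical-injection pump): 0.996227 × 0.850441 = 0.847232
Parallel (subsea control module and [0.847232]): 1 − (1 − 0.862431)(1 − 0.847232) = 0.9790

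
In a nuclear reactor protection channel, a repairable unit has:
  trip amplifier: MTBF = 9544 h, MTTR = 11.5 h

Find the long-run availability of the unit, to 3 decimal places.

0.999

A(trip amplifier) = MTBF/(MTBF+MTTR) = 9544/(9544+11.5) = 0.999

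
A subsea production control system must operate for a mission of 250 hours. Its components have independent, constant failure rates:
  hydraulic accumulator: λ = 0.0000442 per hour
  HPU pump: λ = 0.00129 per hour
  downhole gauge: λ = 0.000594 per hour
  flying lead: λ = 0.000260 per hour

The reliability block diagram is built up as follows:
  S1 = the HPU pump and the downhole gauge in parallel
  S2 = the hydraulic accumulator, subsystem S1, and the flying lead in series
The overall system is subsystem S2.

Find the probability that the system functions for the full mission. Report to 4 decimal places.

0.8915

R(hydraulic accumulator) = exp(−0.0000442 × 250) = 0.989011
R(HPU pump) = exp(−0.00129 × 250) = 0.724336
R(downhole gauge) = exp(−0.000594 × 250) = 0.862000
R(flying lead) = exp(−0.000260 × 250) = 0.937067
Parallel (HPU pump and downhole gauge): 1 − (1 − 0.724336)(1 − 0.862000) = 0.961958
Series (hydraulic accumulator, [0.961958], and flying lead): 0.989011 × 0.961958 × 0.937067 = 0.8915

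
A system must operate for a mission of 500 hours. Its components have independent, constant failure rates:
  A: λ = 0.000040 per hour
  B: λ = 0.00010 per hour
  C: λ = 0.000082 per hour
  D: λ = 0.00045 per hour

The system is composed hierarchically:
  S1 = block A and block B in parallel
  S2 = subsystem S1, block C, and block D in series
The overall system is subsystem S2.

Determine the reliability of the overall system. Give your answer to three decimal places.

R(A) = exp(−0.000040 × 500) = 0.98020
R(B) = exp(−0.00010 × 500) = 0.95123
R(C) = exp(−0.000082 × 500) = 0.95983
R(D) = exp(−0.00045 × 500) = 0.79852
Parallel (A and B): 1 − (1 − 0.98020)(1 − 0.95123) = 0.99903
Series ([0.99903], C, and D): 0.99903 × 0.95983 × 0.79852 = 0.766

0.766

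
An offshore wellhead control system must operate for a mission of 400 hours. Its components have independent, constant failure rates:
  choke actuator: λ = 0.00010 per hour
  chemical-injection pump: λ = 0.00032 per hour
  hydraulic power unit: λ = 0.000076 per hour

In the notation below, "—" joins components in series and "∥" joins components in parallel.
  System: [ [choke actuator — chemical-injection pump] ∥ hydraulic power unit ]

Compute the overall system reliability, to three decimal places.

R(choke actuator) = exp(−0.00010 × 400) = 0.96079
R(chemical-injection pump) = exp(−0.00032 × 400) = 0.87985
R(hydraulic power unit) = exp(−0.000076 × 400) = 0.97006
Series (choke actuator and chemical-injection pump): 0.96079 × 0.87985 = 0.84535
Parallel ([0.84535] and hydraulic power unit): 1 − (1 − 0.84535)(1 − 0.97006) = 0.995

0.995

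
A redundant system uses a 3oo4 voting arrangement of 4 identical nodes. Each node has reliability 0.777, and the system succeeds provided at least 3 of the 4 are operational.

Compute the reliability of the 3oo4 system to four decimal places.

0.7829

R = Σ_{i=3}^{4} C(4,i) p^i (1−p)^{4−i} with p = 0.777
C(4,3)·0.777^3·0.223^1 = 0.418435
C(4,4)·0.777^4·0.223^0 = 0.364489
Sum = 0.7829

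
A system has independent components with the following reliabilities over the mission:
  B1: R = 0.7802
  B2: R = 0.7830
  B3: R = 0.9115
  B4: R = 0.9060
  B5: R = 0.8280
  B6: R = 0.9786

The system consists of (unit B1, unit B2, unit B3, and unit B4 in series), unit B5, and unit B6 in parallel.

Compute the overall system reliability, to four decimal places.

0.9982

Series (B1, B2, B3, and B4): 0.780200 × 0.783000 × 0.911500 × 0.906000 = 0.504490
Parallel ([0.504490], B5, and B6): 1 − (1 − 0.504490)(1 − 0.828000)(1 − 0.978600) = 0.9982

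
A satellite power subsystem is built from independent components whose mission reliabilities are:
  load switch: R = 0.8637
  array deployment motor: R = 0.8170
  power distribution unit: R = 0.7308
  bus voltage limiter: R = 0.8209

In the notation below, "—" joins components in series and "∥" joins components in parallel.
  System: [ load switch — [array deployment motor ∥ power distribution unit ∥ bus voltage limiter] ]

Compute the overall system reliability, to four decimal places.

Parallel (array deployment motor, power distribution unit, and bus voltage limiter): 1 − (1 − 0.817000)(1 − 0.730800)(1 − 0.820900) = 0.991177
Series (load switch and [0.991177]): 0.863700 × 0.991177 = 0.8561

0.8561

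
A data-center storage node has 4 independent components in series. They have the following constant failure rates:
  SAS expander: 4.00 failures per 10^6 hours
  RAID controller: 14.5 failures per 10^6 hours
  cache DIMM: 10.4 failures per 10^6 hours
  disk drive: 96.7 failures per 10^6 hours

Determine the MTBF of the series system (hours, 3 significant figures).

Series of exponential components: λ_sys = Σ λ_i
λ_sys = 0.00000400 + 0.0000145 + 0.0000104 + 0.0000967 = 1.2560e-04 /h
MTBF = 1 / λ_sys = 7960 h

7960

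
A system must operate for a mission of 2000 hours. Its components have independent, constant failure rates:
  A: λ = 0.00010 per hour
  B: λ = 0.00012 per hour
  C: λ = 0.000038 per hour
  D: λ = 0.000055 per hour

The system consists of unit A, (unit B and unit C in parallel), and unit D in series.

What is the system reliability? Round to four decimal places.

0.7220

R(A) = exp(−0.00010 × 2000) = 0.818731
R(B) = exp(−0.00012 × 2000) = 0.786628
R(C) = exp(−0.000038 × 2000) = 0.926816
R(D) = exp(−0.000055 × 2000) = 0.895834
Parallel (B and C): 1 − (1 − 0.786628)(1 − 0.926816) = 0.984385
Series (A, [0.984385], and D): 0.818731 × 0.984385 × 0.895834 = 0.7220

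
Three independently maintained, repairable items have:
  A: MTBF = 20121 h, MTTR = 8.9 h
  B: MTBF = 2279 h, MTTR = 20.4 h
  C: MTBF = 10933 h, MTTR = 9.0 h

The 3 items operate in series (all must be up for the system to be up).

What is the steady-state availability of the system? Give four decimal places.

0.9899

A(A) = MTBF/(MTBF+MTTR) = 20121/(20121+8.9) = 0.999558
A(B) = MTBF/(MTBF+MTTR) = 2279/(2279+20.4) = 0.991128
A(C) = MTBF/(MTBF+MTTR) = 10933/(10933+9.0) = 0.999177
Series availability: 0.999558 × 0.991128 × 0.999177 = 0.9899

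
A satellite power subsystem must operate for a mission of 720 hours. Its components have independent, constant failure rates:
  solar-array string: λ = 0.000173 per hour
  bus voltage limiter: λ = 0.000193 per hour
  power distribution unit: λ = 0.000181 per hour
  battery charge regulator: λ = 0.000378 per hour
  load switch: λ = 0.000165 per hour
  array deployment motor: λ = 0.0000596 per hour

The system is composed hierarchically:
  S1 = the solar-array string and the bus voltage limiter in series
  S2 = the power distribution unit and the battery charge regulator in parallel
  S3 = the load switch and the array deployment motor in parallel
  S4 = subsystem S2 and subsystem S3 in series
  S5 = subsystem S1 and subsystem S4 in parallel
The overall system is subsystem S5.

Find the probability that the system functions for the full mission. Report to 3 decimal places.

R(solar-array string) = exp(−0.000173 × 720) = 0.88289
R(bus voltage limiter) = exp(−0.000193 × 720) = 0.87026
R(power distribution unit) = exp(−0.000181 × 720) = 0.87781
R(battery charge regulator) = exp(−0.000378 × 720) = 0.76173
R(load switch) = exp(−0.000165 × 720) = 0.88799
R(array deployment motor) = exp(−0.0000596 × 720) = 0.95800
Series (solar-array string and bus voltage limiter): 0.88289 × 0.87026 = 0.76834
Parallel (power distribution unit and battery charge regulator): 1 − (1 − 0.87781)(1 − 0.76173) = 0.97089
Parallel (load switch and array deployment motor): 1 − (1 − 0.88799)(1 − 0.95800) = 0.99530
Series ([0.97089] and [0.99530]): 0.97089 × 0.99530 = 0.96633
Parallel ([0.76834] and [0.96633]): 1 − (1 − 0.76834)(1 − 0.96633) = 0.992

0.992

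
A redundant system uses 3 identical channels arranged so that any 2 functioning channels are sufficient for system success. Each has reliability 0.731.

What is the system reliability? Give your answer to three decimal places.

0.822

R = Σ_{i=2}^{3} C(3,i) p^i (1−p)^{3−i} with p = 0.731
C(3,2)·0.731^2·0.269^1 = 0.43123
C(3,3)·0.731^3·0.269^0 = 0.39062
Sum = 0.822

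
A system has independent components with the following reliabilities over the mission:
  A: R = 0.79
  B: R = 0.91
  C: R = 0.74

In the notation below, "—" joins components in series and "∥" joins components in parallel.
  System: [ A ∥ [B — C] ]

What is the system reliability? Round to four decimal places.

Series (B and C): 0.910000 × 0.740000 = 0.673400
Parallel (A and [0.673400]): 1 − (1 − 0.790000)(1 − 0.673400) = 0.9314

0.9314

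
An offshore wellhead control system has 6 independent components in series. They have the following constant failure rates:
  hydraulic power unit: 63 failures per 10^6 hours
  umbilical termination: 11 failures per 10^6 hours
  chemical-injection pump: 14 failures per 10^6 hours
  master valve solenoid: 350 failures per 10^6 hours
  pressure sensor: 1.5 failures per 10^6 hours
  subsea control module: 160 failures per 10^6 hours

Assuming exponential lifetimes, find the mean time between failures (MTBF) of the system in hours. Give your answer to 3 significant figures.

Series of exponential components: λ_sys = Σ λ_i
λ_sys = 0.000063 + 0.000011 + 0.000014 + 0.00035 + 0.0000015 + 0.00016 = 5.9950e-04 /h
MTBF = 1 / λ_sys = 1670 h

1670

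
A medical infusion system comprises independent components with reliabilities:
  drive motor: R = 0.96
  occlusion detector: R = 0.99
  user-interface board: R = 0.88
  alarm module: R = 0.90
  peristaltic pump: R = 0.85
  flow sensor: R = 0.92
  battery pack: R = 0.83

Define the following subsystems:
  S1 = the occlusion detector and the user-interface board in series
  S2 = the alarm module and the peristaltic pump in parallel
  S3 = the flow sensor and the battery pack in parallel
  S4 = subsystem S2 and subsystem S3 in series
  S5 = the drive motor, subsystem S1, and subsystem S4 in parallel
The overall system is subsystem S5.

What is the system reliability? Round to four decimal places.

Series (occlusion detector and user-interface board): 0.990000 × 0.880000 = 0.871200
Parallel (alarm module and peristaltic pump): 1 − (1 − 0.900000)(1 − 0.850000) = 0.985000
Parallel (flow sensor and battery pack): 1 − (1 − 0.920000)(1 − 0.830000) = 0.986400
Series ([0.985000] and [0.986400]): 0.985000 × 0.986400 = 0.971604
Parallel (drive motor, [0.871200], and [0.971604]): 1 − (1 − 0.960000)(1 − 0.871200)(1 − 0.971604) = 0.9999

0.9999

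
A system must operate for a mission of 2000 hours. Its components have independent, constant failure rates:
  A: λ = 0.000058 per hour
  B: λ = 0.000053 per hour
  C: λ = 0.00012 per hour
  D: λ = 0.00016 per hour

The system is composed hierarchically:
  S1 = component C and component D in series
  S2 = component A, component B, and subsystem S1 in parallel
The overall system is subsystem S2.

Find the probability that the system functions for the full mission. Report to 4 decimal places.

0.9953

R(A) = exp(−0.000058 × 2000) = 0.890475
R(B) = exp(−0.000053 × 2000) = 0.899425
R(C) = exp(−0.00012 × 2000) = 0.786628
R(D) = exp(−0.00016 × 2000) = 0.726149
Series (C and D): 0.786628 × 0.726149 = 0.571209
Parallel (A, B, and [0.571209]): 1 − (1 − 0.890475)(1 − 0.899425)(1 − 0.571209) = 0.9953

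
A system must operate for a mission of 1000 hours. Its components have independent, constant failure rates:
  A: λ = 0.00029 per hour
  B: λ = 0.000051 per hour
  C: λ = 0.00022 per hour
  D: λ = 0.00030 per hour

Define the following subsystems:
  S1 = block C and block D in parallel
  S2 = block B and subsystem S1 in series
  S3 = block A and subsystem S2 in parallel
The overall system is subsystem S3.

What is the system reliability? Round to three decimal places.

R(A) = exp(−0.00029 × 1000) = 0.74826
R(B) = exp(−0.000051 × 1000) = 0.95028
R(C) = exp(−0.00022 × 1000) = 0.80252
R(D) = exp(−0.00030 × 1000) = 0.74082
Parallel (C and D): 1 − (1 − 0.80252)(1 − 0.74082) = 0.94882
Series (B and [0.94882]): 0.95028 × 0.94882 = 0.90164
Parallel (A and [0.90164]): 1 − (1 − 0.74826)(1 − 0.90164) = 0.975

0.975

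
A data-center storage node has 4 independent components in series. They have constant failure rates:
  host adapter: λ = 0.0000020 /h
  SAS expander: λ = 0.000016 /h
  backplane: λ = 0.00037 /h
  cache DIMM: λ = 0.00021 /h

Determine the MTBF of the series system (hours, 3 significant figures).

1670

Series of exponential components: λ_sys = Σ λ_i
λ_sys = 0.0000020 + 0.000016 + 0.00037 + 0.00021 = 5.9800e-04 /h
MTBF = 1 / λ_sys = 1670 h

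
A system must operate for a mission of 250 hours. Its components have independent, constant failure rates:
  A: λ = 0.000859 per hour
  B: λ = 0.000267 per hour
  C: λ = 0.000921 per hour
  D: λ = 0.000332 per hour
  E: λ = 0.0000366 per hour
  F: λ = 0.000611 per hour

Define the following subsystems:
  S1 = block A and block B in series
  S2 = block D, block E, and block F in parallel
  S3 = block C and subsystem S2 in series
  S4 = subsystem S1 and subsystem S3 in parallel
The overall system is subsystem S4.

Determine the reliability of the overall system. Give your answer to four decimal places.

R(A) = exp(−0.000859 × 250) = 0.806743
R(B) = exp(−0.000267 × 250) = 0.935429
R(C) = exp(−0.000921 × 250) = 0.794335
R(D) = exp(−0.000332 × 250) = 0.920351
R(E) = exp(−0.0000366 × 250) = 0.990892
R(F) = exp(−0.000611 × 250) = 0.858344
Series (A and B): 0.806743 × 0.935429 = 0.754651
Parallel (D, E, and F): 1 − (1 − 0.920351)(1 − 0.990892)(1 − 0.858344) = 0.999897
Series (C and [0.999897]): 0.794335 × 0.999897 = 0.794253
Parallel ([0.754651] and [0.794253]): 1 − (1 − 0.754651)(1 − 0.794253) = 0.9495

0.9495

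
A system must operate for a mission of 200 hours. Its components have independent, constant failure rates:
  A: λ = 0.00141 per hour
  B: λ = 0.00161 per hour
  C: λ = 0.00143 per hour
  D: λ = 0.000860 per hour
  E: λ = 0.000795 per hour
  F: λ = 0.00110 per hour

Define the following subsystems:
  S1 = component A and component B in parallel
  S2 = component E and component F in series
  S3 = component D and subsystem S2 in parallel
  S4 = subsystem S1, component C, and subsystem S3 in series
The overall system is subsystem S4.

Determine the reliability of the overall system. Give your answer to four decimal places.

0.6655

R(A) = exp(−0.00141 × 200) = 0.754274
R(B) = exp(−0.00161 × 200) = 0.724698
R(C) = exp(−0.00143 × 200) = 0.751263
R(D) = exp(−0.000860 × 200) = 0.841979
R(E) = exp(−0.000795 × 200) = 0.852996
R(F) = exp(−0.00110 × 200) = 0.802519
Parallel (A and B): 1 − (1 − 0.754274)(1 − 0.724698) = 0.932351
Series (E and F): 0.852996 × 0.802519 = 0.684545
Parallel (D and [0.684545]): 1 − (1 − 0.841979)(1 − 0.684545) = 0.950151
Series ([0.932351], C, and [0.950151]): 0.932351 × 0.751263 × 0.950151 = 0.6655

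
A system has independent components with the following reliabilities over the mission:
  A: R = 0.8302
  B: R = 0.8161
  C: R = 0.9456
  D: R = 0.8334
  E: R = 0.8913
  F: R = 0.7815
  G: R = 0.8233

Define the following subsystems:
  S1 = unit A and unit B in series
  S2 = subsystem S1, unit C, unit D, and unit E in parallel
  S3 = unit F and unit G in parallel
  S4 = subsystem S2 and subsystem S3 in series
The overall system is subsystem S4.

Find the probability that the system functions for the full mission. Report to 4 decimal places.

Series (A and B): 0.830200 × 0.816100 = 0.677526
Parallel ([0.677526], C, D, and E): 1 − (1 − 0.677526)(1 − 0.945600)(1 − 0.833400)(1 − 0.891300) = 0.999682
Parallel (F and G): 1 − (1 − 0.781500)(1 − 0.823300) = 0.961391
Series ([0.999682] and [0.961391]): 0.999682 × 0.961391 = 0.9611

0.9611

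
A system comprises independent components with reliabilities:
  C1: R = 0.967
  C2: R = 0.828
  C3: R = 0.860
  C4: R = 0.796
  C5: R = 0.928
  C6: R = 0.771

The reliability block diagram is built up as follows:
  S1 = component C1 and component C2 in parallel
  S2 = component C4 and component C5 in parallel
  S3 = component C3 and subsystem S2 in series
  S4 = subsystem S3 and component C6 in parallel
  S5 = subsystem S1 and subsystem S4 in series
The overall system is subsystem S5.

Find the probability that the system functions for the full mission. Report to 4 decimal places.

Parallel (C1 and C2): 1 − (1 − 0.967000)(1 − 0.828000) = 0.994324
Parallel (C4 and C5): 1 − (1 − 0.796000)(1 − 0.928000) = 0.985312
Series (C3 and [0.985312]): 0.860000 × 0.985312 = 0.847368
Parallel ([0.847368] and C6): 1 − (1 − 0.847368)(1 − 0.771000) = 0.965047
Series ([0.994324] and [0.965047]): 0.994324 × 0.965047 = 0.9596

0.9596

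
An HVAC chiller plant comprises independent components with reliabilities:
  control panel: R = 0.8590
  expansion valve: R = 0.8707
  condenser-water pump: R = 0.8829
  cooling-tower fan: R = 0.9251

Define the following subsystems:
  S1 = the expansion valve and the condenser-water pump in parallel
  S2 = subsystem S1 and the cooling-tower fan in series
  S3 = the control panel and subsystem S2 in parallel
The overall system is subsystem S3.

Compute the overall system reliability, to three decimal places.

Parallel (expansion valve and condenser-water pump): 1 − (1 − 0.87070)(1 − 0.88290) = 0.98486
Series ([0.98486] and cooling-tower fan): 0.98486 × 0.92510 = 0.91109
Parallel (control panel and [0.91109]): 1 − (1 − 0.85900)(1 − 0.91109) = 0.987

0.987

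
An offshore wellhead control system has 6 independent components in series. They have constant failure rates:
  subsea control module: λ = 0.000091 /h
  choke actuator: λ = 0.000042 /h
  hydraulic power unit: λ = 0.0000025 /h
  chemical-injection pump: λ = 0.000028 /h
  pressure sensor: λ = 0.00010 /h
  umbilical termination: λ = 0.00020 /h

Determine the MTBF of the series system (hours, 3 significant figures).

Series of exponential components: λ_sys = Σ λ_i
λ_sys = 0.000091 + 0.000042 + 0.0000025 + 0.000028 + 0.00010 + 0.00020 = 4.6350e-04 /h
MTBF = 1 / λ_sys = 2160 h

2160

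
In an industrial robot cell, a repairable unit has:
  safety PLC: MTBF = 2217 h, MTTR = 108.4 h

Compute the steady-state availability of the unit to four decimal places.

A(safety PLC) = MTBF/(MTBF+MTTR) = 2217/(2217+108.4) = 0.9534

0.9534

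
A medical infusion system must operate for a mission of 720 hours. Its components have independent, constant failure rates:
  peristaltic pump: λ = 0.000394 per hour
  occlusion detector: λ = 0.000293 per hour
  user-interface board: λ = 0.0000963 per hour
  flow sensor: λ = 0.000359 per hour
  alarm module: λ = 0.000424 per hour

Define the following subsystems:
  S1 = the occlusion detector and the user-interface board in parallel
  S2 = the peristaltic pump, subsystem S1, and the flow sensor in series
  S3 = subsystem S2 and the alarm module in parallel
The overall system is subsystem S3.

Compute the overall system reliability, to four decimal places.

R(peristaltic pump) = exp(−0.000394 × 720) = 0.753008
R(occlusion detector) = exp(−0.000293 × 720) = 0.809806
R(user-interface board) = exp(−0.0000963 × 720) = 0.933013
R(flow sensor) = exp(−0.000359 × 720) = 0.772224
R(alarm module) = exp(−0.000424 × 720) = 0.736917
Parallel (occlusion detector and user-interface board): 1 − (1 − 0.809806)(1 − 0.933013) = 0.987259
Series (peristaltic pump, [0.987259], and flow sensor): 0.753008 × 0.987259 × 0.772224 = 0.574082
Parallel ([0.574082] and alarm module): 1 − (1 − 0.574082)(1 − 0.736917) = 0.8879

0.8879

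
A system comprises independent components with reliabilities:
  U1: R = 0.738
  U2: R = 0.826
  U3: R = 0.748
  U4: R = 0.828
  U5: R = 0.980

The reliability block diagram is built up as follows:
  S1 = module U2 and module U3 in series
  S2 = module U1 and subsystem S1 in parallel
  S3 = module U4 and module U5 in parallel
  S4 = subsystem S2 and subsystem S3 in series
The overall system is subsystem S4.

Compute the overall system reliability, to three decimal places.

0.897

Series (U2 and U3): 0.82600 × 0.74800 = 0.61785
Parallel (U1 and [0.61785]): 1 − (1 − 0.73800)(1 − 0.61785) = 0.89988
Parallel (U4 and U5): 1 − (1 − 0.82800)(1 − 0.98000) = 0.99656
Series ([0.89988] and [0.99656]): 0.89988 × 0.99656 = 0.897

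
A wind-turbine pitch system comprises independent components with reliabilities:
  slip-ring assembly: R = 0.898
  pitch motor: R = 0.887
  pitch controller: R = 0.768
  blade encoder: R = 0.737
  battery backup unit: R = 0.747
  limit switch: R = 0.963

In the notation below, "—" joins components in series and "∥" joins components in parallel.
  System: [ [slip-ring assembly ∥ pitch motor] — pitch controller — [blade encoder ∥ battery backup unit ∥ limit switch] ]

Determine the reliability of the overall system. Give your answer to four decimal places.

0.7573

Parallel (slip-ring assembly and pitch motor): 1 − (1 − 0.898000)(1 − 0.887000) = 0.988474
Parallel (blade encoder, battery backup unit, and limit switch): 1 − (1 − 0.737000)(1 − 0.747000)(1 − 0.963000) = 0.997538
Series ([0.988474], pitch controller, and [0.997538]): 0.988474 × 0.768000 × 0.997538 = 0.7573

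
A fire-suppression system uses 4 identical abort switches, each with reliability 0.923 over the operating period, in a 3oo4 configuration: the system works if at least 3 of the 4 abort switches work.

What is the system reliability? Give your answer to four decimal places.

0.9680

R = Σ_{i=3}^{4} C(4,i) p^i (1−p)^{4−i} with p = 0.923
C(4,3)·0.923^3·0.077^1 = 0.242190
C(4,4)·0.923^4·0.077^0 = 0.725783
Sum = 0.9680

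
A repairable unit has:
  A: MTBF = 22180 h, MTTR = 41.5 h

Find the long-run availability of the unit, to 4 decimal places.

0.9981

A(A) = MTBF/(MTBF+MTTR) = 22180/(22180+41.5) = 0.9981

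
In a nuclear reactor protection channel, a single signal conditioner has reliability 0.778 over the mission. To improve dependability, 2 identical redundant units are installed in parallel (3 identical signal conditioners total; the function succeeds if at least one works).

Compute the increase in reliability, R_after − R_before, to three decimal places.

R_before = 0.778
R_after = 1 − (1 − 0.778)^3 = 0.989
ΔR = 0.989 − 0.778 = 0.211

0.211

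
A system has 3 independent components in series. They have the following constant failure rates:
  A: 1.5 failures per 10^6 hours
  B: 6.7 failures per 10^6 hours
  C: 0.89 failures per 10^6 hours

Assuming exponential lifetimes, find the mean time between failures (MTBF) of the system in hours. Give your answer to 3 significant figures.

Series of exponential components: λ_sys = Σ λ_i
λ_sys = 0.0000015 + 0.0000067 + 0.00000089 = 9.0900e-06 /h
MTBF = 1 / λ_sys = 110000 h

110000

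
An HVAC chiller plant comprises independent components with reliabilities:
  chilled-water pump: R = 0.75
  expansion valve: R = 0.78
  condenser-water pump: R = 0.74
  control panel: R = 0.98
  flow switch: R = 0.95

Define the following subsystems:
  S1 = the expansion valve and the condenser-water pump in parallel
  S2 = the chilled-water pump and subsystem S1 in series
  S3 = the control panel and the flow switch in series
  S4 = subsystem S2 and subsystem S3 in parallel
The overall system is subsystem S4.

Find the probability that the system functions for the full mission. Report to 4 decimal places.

0.9798

Parallel (expansion valve and condenser-water pump): 1 − (1 − 0.780000)(1 − 0.740000) = 0.942800
Series (chilled-water pump and [0.942800]): 0.750000 × 0.942800 = 0.707100
Series (control panel and flow switch): 0.980000 × 0.950000 = 0.931000
Parallel ([0.707100] and [0.931000]): 1 − (1 − 0.707100)(1 − 0.931000) = 0.9798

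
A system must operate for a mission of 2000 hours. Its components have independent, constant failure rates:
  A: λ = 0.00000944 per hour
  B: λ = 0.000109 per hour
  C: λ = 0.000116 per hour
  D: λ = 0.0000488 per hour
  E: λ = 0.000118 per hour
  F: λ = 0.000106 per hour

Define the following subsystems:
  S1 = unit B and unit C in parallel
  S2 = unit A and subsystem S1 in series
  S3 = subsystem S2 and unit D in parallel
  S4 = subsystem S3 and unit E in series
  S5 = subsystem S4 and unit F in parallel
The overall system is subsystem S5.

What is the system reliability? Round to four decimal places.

0.9590

R(A) = exp(−0.00000944 × 2000) = 0.981297
R(B) = exp(−0.000109 × 2000) = 0.804125
R(C) = exp(−0.000116 × 2000) = 0.792946
R(D) = exp(−0.0000488 × 2000) = 0.907012
R(E) = exp(−0.000118 × 2000) = 0.789781
R(F) = exp(−0.000106 × 2000) = 0.808965
Parallel (B and C): 1 − (1 − 0.804125)(1 − 0.792946) = 0.959443
Series (A and [0.959443]): 0.981297 × 0.959443 = 0.941499
Parallel ([0.941499] and D): 1 − (1 − 0.941499)(1 − 0.907012) = 0.994560
Series ([0.994560] and E): 0.994560 × 0.789781 = 0.785485
Parallel ([0.785485] and F): 1 − (1 − 0.785485)(1 − 0.808965) = 0.9590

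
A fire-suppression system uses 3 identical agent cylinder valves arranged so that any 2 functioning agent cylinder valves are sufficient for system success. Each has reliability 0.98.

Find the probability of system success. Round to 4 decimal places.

R = Σ_{i=2}^{3} C(3,i) p^i (1−p)^{3−i} with p = 0.98
C(3,2)·0.98^2·0.02^1 = 0.057624
C(3,3)·0.98^3·0.02^0 = 0.941192
Sum = 0.9988

0.9988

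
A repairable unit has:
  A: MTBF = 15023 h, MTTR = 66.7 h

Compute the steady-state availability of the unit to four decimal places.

A(A) = MTBF/(MTBF+MTTR) = 15023/(15023+66.7) = 0.9956

0.9956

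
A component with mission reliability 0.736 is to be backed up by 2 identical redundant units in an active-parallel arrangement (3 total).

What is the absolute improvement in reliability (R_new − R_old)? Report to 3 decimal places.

0.246

R_before = 0.736
R_after = 1 − (1 − 0.736)^3 = 0.982
ΔR = 0.982 − 0.736 = 0.246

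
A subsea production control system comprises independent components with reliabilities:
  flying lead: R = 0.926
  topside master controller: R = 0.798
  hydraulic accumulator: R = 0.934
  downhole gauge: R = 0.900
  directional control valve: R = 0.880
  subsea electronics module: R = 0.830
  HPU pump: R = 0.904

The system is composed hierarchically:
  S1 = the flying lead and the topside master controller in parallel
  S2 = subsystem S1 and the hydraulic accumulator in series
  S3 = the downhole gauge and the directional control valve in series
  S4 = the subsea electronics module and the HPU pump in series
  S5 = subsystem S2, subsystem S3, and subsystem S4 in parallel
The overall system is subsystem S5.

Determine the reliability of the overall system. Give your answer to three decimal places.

Parallel (flying lead and topside master controller): 1 − (1 − 0.92600)(1 − 0.79800) = 0.98505
Series ([0.98505] and hydraulic accumulator): 0.98505 × 0.93400 = 0.92004
Series (downhole gauge and directional control valve): 0.90000 × 0.88000 = 0.79200
Series (subsea electronics module and HPU pump): 0.83000 × 0.90400 = 0.75032
Parallel ([0.92004], [0.79200], and [0.75032]): 1 − (1 − 0.92004)(1 − 0.79200)(1 − 0.75032) = 0.996

0.996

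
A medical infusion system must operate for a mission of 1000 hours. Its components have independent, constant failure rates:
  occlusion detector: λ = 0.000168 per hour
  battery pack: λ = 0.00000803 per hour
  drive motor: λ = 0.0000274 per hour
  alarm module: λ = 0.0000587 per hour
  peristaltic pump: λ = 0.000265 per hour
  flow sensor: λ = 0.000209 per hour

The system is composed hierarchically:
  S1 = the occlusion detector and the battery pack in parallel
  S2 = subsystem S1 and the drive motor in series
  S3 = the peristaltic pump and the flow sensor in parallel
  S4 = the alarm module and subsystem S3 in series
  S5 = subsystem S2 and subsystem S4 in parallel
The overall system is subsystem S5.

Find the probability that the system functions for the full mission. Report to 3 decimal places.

R(occlusion detector) = exp(−0.000168 × 1000) = 0.84535
R(battery pack) = exp(−0.00000803 × 1000) = 0.99200
R(drive motor) = exp(−0.0000274 × 1000) = 0.97297
R(alarm module) = exp(−0.0000587 × 1000) = 0.94299
R(peristaltic pump) = exp(−0.000265 × 1000) = 0.76721
R(flow sensor) = exp(−0.000209 × 1000) = 0.81140
Parallel (occlusion detector and battery pack): 1 − (1 − 0.84535)(1 − 0.99200) = 0.99876
Series ([0.99876] and drive motor): 0.99876 × 0.97297 = 0.97176
Parallel (peristaltic pump and flow sensor): 1 − (1 − 0.76721)(1 − 0.81140) = 0.95610
Series (alarm module and [0.95610]): 0.94299 × 0.95610 = 0.90159
Parallel ([0.97176] and [0.90159]): 1 − (1 − 0.97176)(1 − 0.90159) = 0.997

0.997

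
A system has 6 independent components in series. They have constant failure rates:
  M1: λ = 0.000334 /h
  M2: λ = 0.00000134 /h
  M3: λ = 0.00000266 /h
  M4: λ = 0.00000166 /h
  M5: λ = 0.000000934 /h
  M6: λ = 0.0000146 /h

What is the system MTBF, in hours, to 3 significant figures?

Series of exponential components: λ_sys = Σ λ_i
λ_sys = 0.000334 + 0.00000134 + 0.00000266 + 0.00000166 + 0.000000934 + 0.0000146 = 3.5519e-04 /h
MTBF = 1 / λ_sys = 2820 h

2820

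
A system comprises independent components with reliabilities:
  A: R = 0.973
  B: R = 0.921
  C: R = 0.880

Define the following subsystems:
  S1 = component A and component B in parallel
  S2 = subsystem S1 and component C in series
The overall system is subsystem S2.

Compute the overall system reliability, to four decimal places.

0.8781

Parallel (A and B): 1 − (1 − 0.973000)(1 − 0.921000) = 0.997867
Series ([0.997867] and C): 0.997867 × 0.880000 = 0.8781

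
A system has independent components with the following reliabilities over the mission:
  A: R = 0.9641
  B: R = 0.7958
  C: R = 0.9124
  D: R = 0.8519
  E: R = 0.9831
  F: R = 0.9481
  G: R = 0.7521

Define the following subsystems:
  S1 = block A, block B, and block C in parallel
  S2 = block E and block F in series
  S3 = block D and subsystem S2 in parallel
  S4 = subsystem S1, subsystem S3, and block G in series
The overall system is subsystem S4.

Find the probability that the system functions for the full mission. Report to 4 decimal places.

Parallel (A, B, and C): 1 − (1 − 0.964100)(1 − 0.795800)(1 − 0.912400) = 0.999358
Series (E and F): 0.983100 × 0.948100 = 0.932077
Parallel (D and [0.932077]): 1 − (1 − 0.851900)(1 − 0.932077) = 0.989941
Series ([0.999358], [0.989941], and G): 0.999358 × 0.989941 × 0.752100 = 0.7441

0.7441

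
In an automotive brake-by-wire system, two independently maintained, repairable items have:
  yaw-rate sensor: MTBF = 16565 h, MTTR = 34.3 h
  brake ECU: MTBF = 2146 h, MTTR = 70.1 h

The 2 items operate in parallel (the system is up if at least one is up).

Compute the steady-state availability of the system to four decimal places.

A(yaw-rate sensor) = MTBF/(MTBF+MTTR) = 16565/(16565+34.3) = 0.997934
A(brake ECU) = MTBF/(MTBF+MTTR) = 2146/(2146+70.1) = 0.968368
Parallel availability: 1 − (1 − 0.997934)(1 − 0.968368) = 0.9999

0.9999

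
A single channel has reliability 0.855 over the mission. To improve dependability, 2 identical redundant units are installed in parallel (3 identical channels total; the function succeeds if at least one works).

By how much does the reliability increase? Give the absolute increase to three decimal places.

0.142

R_before = 0.855
R_after = 1 − (1 − 0.855)^3 = 0.997
ΔR = 0.997 − 0.855 = 0.142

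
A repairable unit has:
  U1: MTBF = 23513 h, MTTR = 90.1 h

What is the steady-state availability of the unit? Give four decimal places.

A(U1) = MTBF/(MTBF+MTTR) = 23513/(23513+90.1) = 0.9962

0.9962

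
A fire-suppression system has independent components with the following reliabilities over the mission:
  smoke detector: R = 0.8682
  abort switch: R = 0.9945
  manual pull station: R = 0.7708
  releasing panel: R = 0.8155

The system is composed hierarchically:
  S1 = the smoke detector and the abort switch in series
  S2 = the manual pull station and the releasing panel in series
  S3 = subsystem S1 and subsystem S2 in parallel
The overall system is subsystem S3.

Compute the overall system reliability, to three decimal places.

0.949

Series (smoke detector and abort switch): 0.86820 × 0.99450 = 0.86342
Series (manual pull station and releasing panel): 0.77080 × 0.81550 = 0.62859
Parallel ([0.86342] and [0.62859]): 1 − (1 − 0.86342)(1 − 0.62859) = 0.949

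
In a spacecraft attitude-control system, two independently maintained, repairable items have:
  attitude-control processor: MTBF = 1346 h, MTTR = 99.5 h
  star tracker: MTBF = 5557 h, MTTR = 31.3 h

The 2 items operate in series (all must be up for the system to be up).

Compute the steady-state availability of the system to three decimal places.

0.926

A(attitude-control processor) = MTBF/(MTBF+MTTR) = 1346/(1346+99.5) = 0.931166
A(star tracker) = MTBF/(MTBF+MTTR) = 5557/(5557+31.3) = 0.994399
Series availability: 0.931166 × 0.994399 = 0.926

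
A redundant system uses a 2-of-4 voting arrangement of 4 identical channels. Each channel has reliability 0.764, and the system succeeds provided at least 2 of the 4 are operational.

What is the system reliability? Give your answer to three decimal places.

0.957

R = Σ_{i=2}^{4} C(4,i) p^i (1−p)^{4−i} with p = 0.764
C(4,2)·0.764^2·0.236^2 = 0.19506
C(4,3)·0.764^3·0.236^1 = 0.42097
C(4,4)·0.764^4·0.236^0 = 0.34070
Sum = 0.957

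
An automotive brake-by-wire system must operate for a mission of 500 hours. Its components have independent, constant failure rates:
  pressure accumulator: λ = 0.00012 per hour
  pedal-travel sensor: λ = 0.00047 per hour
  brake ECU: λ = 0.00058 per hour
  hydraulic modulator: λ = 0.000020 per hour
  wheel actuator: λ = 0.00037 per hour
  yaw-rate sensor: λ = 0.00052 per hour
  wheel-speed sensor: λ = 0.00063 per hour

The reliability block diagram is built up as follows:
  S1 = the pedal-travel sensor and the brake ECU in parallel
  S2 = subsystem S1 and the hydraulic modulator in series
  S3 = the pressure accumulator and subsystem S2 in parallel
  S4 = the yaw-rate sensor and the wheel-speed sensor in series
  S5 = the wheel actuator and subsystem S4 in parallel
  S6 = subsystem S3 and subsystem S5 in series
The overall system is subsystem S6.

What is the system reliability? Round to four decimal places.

0.9228

R(pressure accumulator) = exp(−0.00012 × 500) = 0.941765
R(pedal-travel sensor) = exp(−0.00047 × 500) = 0.790571
R(brake ECU) = exp(−0.00058 × 500) = 0.748264
R(hydraulic modulator) = exp(−0.000020 × 500) = 0.990050
R(wheel actuator) = exp(−0.00037 × 500) = 0.831104
R(yaw-rate sensor) = exp(−0.00052 × 500) = 0.771052
R(wheel-speed sensor) = exp(−0.00063 × 500) = 0.729789
Parallel (pedal-travel sensor and brake ECU): 1 − (1 − 0.790571)(1 − 0.748264) = 0.947279
Series ([0.947279] and hydraulic modulator): 0.947279 × 0.990050 = 0.937854
Parallel (pressure accumulator and [0.937854]): 1 − (1 − 0.941765)(1 − 0.937854) = 0.996381
Series (yaw-rate sensor and wheel-speed sensor): 0.771052 × 0.729789 = 0.562705
Parallel (wheel actuator and [0.562705]): 1 − (1 − 0.831104)(1 − 0.562705) = 0.926143
Series ([0.996381] and [0.926143]): 0.996381 × 0.926143 = 0.9228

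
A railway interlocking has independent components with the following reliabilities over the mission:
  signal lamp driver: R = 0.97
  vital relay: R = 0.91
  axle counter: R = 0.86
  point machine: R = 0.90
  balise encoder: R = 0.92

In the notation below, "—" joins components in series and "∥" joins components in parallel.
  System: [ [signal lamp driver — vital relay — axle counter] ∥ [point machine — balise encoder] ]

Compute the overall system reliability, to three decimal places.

0.959

Series (signal lamp driver, vital relay, and axle counter): 0.97000 × 0.91000 × 0.86000 = 0.75912
Series (point machine and balise encoder): 0.90000 × 0.92000 = 0.82800
Parallel ([0.75912] and [0.82800]): 1 − (1 − 0.75912)(1 − 0.82800) = 0.959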